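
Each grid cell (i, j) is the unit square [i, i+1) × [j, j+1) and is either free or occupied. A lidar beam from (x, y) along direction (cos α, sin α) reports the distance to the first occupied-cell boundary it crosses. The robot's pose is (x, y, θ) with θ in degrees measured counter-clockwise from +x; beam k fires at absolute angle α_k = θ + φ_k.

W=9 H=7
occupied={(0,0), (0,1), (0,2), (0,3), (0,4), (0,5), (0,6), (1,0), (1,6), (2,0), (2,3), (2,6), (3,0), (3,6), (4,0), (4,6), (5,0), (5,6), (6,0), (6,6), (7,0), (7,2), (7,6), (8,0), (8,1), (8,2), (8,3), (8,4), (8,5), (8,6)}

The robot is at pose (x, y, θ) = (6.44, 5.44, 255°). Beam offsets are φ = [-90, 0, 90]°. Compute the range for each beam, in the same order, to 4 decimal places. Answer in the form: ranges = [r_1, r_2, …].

beam 1: φ=-90°, α=165°
  dir = (cos 165°, sin 165°) = (-0.9659, 0.2588); from cell (6,5)
  next x-line at t=0.4555, next y-line at t=2.1637; Δt_x=1.0353, Δt_y=3.8637
    x: enter (5,5) at t=0.4555
    x: enter (4,5) at t=1.4908
    y: enter (4,6) at t=2.1637 ← occupied
  → r_1 = 2.1637
beam 2: φ=0°, α=255°
  dir = (cos 255°, sin 255°) = (-0.2588, -0.9659); from cell (6,5)
  next x-line at t=1.7000, next y-line at t=0.4555; Δt_x=3.8637, Δt_y=1.0353
    y: enter (6,4) at t=0.4555
    y: enter (6,3) at t=1.4908
    x: enter (5,3) at t=1.7000
    y: enter (5,2) at t=2.5261
    y: enter (5,1) at t=3.5614
    y: enter (5,0) at t=4.5966 ← occupied
  → r_2 = 4.5966
beam 3: φ=90°, α=345°
  dir = (cos 345°, sin 345°) = (0.9659, -0.2588); from cell (6,5)
  next x-line at t=0.5798, next y-line at t=1.7000; Δt_x=1.0353, Δt_y=3.8637
    x: enter (7,5) at t=0.5798
    x: enter (8,5) at t=1.6150 ← occupied
  → r_3 = 1.6150

ranges = [2.1637, 4.5966, 1.6150]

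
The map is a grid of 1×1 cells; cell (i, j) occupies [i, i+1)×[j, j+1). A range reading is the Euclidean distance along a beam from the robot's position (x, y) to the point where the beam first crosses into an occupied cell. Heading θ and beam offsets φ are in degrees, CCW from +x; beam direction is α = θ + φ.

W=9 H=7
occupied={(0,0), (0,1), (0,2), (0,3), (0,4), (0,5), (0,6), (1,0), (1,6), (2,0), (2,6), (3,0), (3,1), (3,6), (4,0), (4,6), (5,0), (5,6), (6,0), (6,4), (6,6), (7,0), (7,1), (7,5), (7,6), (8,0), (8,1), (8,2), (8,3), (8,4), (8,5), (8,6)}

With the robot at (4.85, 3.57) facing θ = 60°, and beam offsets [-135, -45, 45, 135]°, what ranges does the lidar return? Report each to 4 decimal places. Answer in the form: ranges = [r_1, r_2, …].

beam 1: φ=-135°, α=285°
  d=(0.2588,-0.9659)  start (4,3)  tX=0.5796 tY=0.5901  stride 1/|dx|=3.8637 1/|dy|=1.0353
    cross x-line → (5,3), t=0.5796
    cross y-line → (5,2), t=0.5901
    cross y-line → (5,1), t=1.6254
    cross y-line → (5,0), t=2.6607 (wall)
  → r_1 = 2.6607
beam 2: φ=-45°, α=15°
  d=(0.9659,0.2588)  start (4,3)  tX=0.1553 tY=1.6614  stride 1/|dx|=1.0353 1/|dy|=3.8637
    cross x-line → (5,3), t=0.1553
    cross x-line → (6,3), t=1.1906
    cross y-line → (6,4), t=1.6614 (wall)
  → r_2 = 1.6614
beam 3: φ=45°, α=105°
  d=(-0.2588,0.9659)  start (4,3)  tX=3.2841 tY=0.4452  stride 1/|dx|=3.8637 1/|dy|=1.0353
    cross y-line → (4,4), t=0.4452
    cross y-line → (4,5), t=1.4804
    cross y-line → (4,6), t=2.5157 (wall)
  → r_3 = 2.5157
beam 4: φ=135°, α=195°
  d=(-0.9659,-0.2588)  start (4,3)  tX=0.8800 tY=2.2023  stride 1/|dx|=1.0353 1/|dy|=3.8637
    cross x-line → (3,3), t=0.8800
    cross x-line → (2,3), t=1.9153
    cross y-line → (2,2), t=2.2023
    cross x-line → (1,2), t=2.9505
    cross x-line → (0,2), t=3.9858 (wall)
  → r_4 = 3.9858

ranges = [2.6607, 1.6614, 2.5157, 3.9858]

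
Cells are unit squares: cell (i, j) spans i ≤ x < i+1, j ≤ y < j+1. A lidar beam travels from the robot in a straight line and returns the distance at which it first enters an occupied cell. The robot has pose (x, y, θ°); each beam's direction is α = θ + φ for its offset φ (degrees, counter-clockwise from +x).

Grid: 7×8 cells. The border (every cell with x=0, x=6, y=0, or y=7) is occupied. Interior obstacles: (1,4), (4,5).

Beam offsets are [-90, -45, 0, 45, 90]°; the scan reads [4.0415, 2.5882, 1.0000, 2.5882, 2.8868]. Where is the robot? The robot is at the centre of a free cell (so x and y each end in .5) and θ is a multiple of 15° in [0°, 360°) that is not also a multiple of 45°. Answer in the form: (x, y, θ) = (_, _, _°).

Candidates: 28 free-cell centres × 16 headings = 448 poses. Raycast each; keep the one whose scan matches to 4 dp.
  (4.5, 2.5, 210°): beam 1 = 5.1962 ≠ 4.0415 ✗
  (5.5, 6.5, 255°): beam 1 = 1.9319 ≠ 4.0415 ✗
  (3.5, 4.5, 345°): beam 1 = 3.6235 ≠ 4.0415 ✗
  …
  (3.5, 4.5, 30°): r_1=4.0415, r_2=2.5882, r_3=1.0000, r_4=2.5882, r_5=2.8868 — all match ✓
Unique over the lattice → pose = (3.5, 4.5, 30°).

(x, y, θ) = (3.5, 4.5, 30°)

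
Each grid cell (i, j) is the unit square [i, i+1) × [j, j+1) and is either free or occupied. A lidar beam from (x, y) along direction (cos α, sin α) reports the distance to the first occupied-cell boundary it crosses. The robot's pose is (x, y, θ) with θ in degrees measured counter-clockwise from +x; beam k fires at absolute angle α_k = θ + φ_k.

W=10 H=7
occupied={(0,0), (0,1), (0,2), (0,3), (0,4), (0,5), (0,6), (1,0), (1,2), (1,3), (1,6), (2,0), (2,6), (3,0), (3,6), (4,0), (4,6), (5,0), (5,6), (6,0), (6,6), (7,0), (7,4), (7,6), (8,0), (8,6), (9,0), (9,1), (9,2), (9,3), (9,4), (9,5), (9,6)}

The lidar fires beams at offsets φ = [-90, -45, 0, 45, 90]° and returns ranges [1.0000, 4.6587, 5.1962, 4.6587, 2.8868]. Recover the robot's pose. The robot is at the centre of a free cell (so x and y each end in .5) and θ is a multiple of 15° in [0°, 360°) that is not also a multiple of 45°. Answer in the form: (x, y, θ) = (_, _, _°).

Enumerate (i+0.5, j+0.5, θ) over the 37 free cells and 16 admissible headings. For each, cast all 5 beams and compare to the given ranges.
  (5.5, 5.5, 240°): beam 5 = 1.7321 ≠ 2.8868 ✗
  (5.5, 3.5, 300°): beam 1 = 5.0000 ≠ 1.0000 ✗
  (4.5, 2.5, 210°): beam 1 = 4.0415 ≠ 1.0000 ✗
  (3.5, 4.5, 210°): beam 1 = 1.7321 ≠ 1.0000 ✗
  …
  (4.5, 1.5, 60°): r_1=1.0000, r_2=4.6587, r_3=5.1962, r_4=4.6587, r_5=2.8868 — all match ✓
Only this pose fits every beam.

(x, y, θ) = (4.5, 1.5, 60°)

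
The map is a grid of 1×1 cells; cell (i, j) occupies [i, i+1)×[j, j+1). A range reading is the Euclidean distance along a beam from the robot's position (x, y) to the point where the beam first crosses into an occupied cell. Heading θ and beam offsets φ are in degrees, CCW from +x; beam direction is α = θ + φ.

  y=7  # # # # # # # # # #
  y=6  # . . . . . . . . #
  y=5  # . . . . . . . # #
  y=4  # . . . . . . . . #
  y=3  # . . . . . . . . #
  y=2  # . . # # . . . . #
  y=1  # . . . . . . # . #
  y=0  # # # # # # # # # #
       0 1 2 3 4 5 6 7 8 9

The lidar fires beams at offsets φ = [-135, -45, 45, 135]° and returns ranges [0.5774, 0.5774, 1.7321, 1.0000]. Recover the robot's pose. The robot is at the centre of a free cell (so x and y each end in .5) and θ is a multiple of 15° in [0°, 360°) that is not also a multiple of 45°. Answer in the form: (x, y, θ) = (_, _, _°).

(x, y, θ) = (1.5, 1.5, 345°)

The pose lattice has 44·16 = 704 candidates. Test each by forward raycasting.
  (3.5, 6.5, 165°): beam 1 = 1.0000 ≠ 0.5774 ✗
  (3.5, 5.5, 75°): beam 1 = 2.8868 ≠ 0.5774 ✗
  (2.5, 1.5, 30°): beam 1 = 0.5176 ≠ 0.5774 ✗
  (4.5, 4.5, 345°): beam 1 = 4.0415 ≠ 0.5774 ✗
  …
  (1.5, 1.5, 345°): r_1=0.5774, r_2=0.5774, r_3=1.7321, r_4=1.0000 — all match ✓
No second candidate reproduces the full scan.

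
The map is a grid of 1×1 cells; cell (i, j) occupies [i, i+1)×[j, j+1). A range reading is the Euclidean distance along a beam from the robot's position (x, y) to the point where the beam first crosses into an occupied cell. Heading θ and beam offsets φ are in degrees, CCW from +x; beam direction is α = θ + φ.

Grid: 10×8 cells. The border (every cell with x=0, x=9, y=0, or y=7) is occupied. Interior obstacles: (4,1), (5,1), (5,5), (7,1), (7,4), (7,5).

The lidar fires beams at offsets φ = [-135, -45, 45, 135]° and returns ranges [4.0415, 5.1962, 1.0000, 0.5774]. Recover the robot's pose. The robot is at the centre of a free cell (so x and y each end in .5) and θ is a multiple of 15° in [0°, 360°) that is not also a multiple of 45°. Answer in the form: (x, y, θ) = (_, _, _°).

(x, y, θ) = (5.5, 2.5, 165°)

The pose lattice has 42·16 = 672 candidates. Test each by forward raycasting.
  (3.5, 1.5, 210°): beam 1 = 5.6940 ≠ 4.0415 ✗
  (8.5, 5.5, 285°): beam 1 = 0.5774 ≠ 4.0415 ✗
  (3.5, 1.5, 30°): beam 1 = 0.5176 ≠ 4.0415 ✗
  …
  (5.5, 2.5, 165°): r_1=4.0415, r_2=5.1962, r_3=1.0000, r_4=0.5774 — all match ✓
No second candidate reproduces the full scan.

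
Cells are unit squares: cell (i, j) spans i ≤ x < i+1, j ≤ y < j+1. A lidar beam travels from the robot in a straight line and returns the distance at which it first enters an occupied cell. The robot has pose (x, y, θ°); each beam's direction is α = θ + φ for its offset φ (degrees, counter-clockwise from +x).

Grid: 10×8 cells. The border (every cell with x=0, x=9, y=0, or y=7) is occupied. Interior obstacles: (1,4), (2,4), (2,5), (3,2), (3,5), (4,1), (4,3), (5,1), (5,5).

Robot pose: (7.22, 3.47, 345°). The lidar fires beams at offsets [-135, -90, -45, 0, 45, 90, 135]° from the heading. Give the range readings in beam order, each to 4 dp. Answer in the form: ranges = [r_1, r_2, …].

ranges = [2.9400, 2.5571, 2.8521, 1.8428, 2.0554, 3.6545, 2.4400]

beam 1: φ=-135°, α=210°
  cosα=-0.8660 sinα=-0.5000 | (7,3) | tMaxX 0.2540 tMaxY 0.9400 | tΔX 1.1547 tΔY 2.0000
    t=0.2540 [x] (6,3)
    t=0.9400 [y] (6,2)
    t=1.4087 [x] (5,2)
    t=2.5634 [x] (4,2)
    t=2.9400 [y] (4,1) — stop
  → r_1 = 2.9400
beam 2: φ=-90°, α=255°
  cosα=-0.2588 sinα=-0.9659 | (7,3) | tMaxX 0.8500 tMaxY 0.4866 | tΔX 3.8637 tΔY 1.0353
    t=0.4866 [y] (7,2)
    t=0.8500 [x] (6,2)
    t=1.5219 [y] (6,1)
    t=2.5571 [y] (6,0) — stop
  → r_2 = 2.5571
beam 3: φ=-45°, α=300°
  cosα=0.5000 sinα=-0.8660 | (7,3) | tMaxX 1.5600 tMaxY 0.5427 | tΔX 2.0000 tΔY 1.1547
    t=0.5427 [y] (7,2)
    t=1.5600 [x] (8,2)
    t=1.6974 [y] (8,1)
    t=2.8521 [y] (8,0) — stop
  → r_3 = 2.8521
beam 4: φ=0°, α=345°
  cosα=0.9659 sinα=-0.2588 | (7,3) | tMaxX 0.8075 tMaxY 1.8159 | tΔX 1.0353 tΔY 3.8637
    t=0.8075 [x] (8,3)
    t=1.8159 [y] (8,2)
    t=1.8428 [x] (9,2) — stop
  → r_4 = 1.8428
beam 5: φ=45°, α=30°
  cosα=0.8660 sinα=0.5000 | (7,3) | tMaxX 0.9007 tMaxY 1.0600 | tΔX 1.1547 tΔY 2.0000
    t=0.9007 [x] (8,3)
    t=1.0600 [y] (8,4)
    t=2.0554 [x] (9,4) — stop
  → r_5 = 2.0554
beam 6: φ=90°, α=75°
  cosα=0.2588 sinα=0.9659 | (7,3) | tMaxX 3.0137 tMaxY 0.5487 | tΔX 3.8637 tΔY 1.0353
    t=0.5487 [y] (7,4)
    t=1.5840 [y] (7,5)
    t=2.6192 [y] (7,6)
    t=3.0137 [x] (8,6)
    t=3.6545 [y] (8,7) — stop
  → r_6 = 3.6545
beam 7: φ=135°, α=120°
  cosα=-0.5000 sinα=0.8660 | (7,3) | tMaxX 0.4400 tMaxY 0.6120 | tΔX 2.0000 tΔY 1.1547
    t=0.4400 [x] (6,3)
    t=0.6120 [y] (6,4)
    t=1.7667 [y] (6,5)
    t=2.4400 [x] (5,5) — stop
  → r_7 = 2.4400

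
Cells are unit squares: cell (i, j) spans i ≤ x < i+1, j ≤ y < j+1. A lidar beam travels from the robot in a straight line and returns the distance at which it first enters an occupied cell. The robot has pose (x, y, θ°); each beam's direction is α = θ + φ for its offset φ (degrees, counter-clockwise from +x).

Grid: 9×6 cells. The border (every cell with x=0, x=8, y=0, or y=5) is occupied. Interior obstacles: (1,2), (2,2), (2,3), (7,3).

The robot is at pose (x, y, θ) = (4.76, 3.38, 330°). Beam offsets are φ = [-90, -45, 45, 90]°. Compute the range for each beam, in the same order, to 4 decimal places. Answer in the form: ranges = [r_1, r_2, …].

beam 1: φ=-90°, α=240°
  d=(-0.5000,-0.8660)  start (4,3)  tX=1.5200 tY=0.4388  stride 1/|dx|=2.0000 1/|dy|=1.1547
    cross y-line → (4,2), t=0.4388
    cross x-line → (3,2), t=1.5200
    cross y-line → (3,1), t=1.5935
    cross y-line → (3,0), t=2.7482 (wall)
  → r_1 = 2.7482
beam 2: φ=-45°, α=285°
  d=(0.2588,-0.9659)  start (4,3)  tX=0.9273 tY=0.3934  stride 1/|dx|=3.8637 1/|dy|=1.0353
    cross y-line → (4,2), t=0.3934
    cross x-line → (5,2), t=0.9273
    cross y-line → (5,1), t=1.4287
    cross y-line → (5,0), t=2.4640 (wall)
  → r_2 = 2.4640
beam 3: φ=45°, α=15°
  d=(0.9659,0.2588)  start (4,3)  tX=0.2485 tY=2.3955  stride 1/|dx|=1.0353 1/|dy|=3.8637
    cross x-line → (5,3), t=0.2485
    cross x-line → (6,3), t=1.2837
    cross x-line → (7,3), t=2.3190 (wall)
  → r_3 = 2.3190
beam 4: φ=90°, α=60°
  d=(0.5000,0.8660)  start (4,3)  tX=0.4800 tY=0.7159  stride 1/|dx|=2.0000 1/|dy|=1.1547
    cross x-line → (5,3), t=0.4800
    cross y-line → (5,4), t=0.7159
    cross y-line → (5,5), t=1.8706 (wall)
  → r_4 = 1.8706

ranges = [2.7482, 2.4640, 2.3190, 1.8706]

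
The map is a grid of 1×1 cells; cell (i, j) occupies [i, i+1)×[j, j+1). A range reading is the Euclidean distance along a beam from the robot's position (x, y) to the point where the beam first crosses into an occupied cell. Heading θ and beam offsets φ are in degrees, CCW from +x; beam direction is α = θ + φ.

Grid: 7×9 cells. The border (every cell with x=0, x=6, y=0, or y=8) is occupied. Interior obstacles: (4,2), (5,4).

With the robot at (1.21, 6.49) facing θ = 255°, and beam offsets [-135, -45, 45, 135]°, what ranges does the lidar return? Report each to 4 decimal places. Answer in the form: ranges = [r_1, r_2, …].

beam 1: φ=-135°, α=120°
  d=(-0.5000,0.8660)  start (1,6)  tX=0.4200 tY=0.5889  stride 1/|dx|=2.0000 1/|dy|=1.1547
    cross x-line → (0,6), t=0.4200 (wall)
  → r_1 = 0.4200
beam 2: φ=-45°, α=210°
  d=(-0.8660,-0.5000)  start (1,6)  tX=0.2425 tY=0.9800  stride 1/|dx|=1.1547 1/|dy|=2.0000
    cross x-line → (0,6), t=0.2425 (wall)
  → r_2 = 0.2425
beam 3: φ=45°, α=300°
  d=(0.5000,-0.8660)  start (1,6)  tX=1.5800 tY=0.5658  stride 1/|dx|=2.0000 1/|dy|=1.1547
    cross y-line → (1,5), t=0.5658
    cross x-line → (2,5), t=1.5800
    cross y-line → (2,4), t=1.7205
    cross y-line → (2,3), t=2.8752
    cross x-line → (3,3), t=3.5800
    cross y-line → (3,2), t=4.0299
    cross y-line → (3,1), t=5.1846
    cross x-line → (4,1), t=5.5800
    cross y-line → (4,0), t=6.3393 (wall)
  → r_3 = 6.3393
beam 4: φ=135°, α=30°
  d=(0.8660,0.5000)  start (1,6)  tX=0.9122 tY=1.0200  stride 1/|dx|=1.1547 1/|dy|=2.0000
    cross x-line → (2,6), t=0.9122
    cross y-line → (2,7), t=1.0200
    cross x-line → (3,7), t=2.0669
    cross y-line → (3,8), t=3.0200 (wall)
  → r_4 = 3.0200

ranges = [0.4200, 0.2425, 6.3393, 3.0200]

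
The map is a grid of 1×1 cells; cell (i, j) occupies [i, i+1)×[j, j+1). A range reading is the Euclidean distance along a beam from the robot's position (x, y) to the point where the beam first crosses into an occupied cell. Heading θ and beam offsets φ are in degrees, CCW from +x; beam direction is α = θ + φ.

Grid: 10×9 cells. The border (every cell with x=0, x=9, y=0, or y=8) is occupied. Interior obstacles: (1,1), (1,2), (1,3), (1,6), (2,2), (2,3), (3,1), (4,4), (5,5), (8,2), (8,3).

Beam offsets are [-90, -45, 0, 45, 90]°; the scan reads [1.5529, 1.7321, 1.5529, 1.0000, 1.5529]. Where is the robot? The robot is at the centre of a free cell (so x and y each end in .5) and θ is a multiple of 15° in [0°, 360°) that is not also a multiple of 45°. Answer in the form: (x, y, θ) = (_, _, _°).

(x, y, θ) = (4.5, 2.5, 195°)

Enumerate (i+0.5, j+0.5, θ) over the 45 free cells and 16 admissible headings. For each, cast all 5 beams and compare to the given ranges.
  (2.5, 6.5, 120°): beam 1 = 3.0000 ≠ 1.5529 ✗
  (7.5, 2.5, 60°): beam 1 = 0.5774 ≠ 1.5529 ✗
  (2.5, 5.5, 300°): beam 1 = 1.7321 ≠ 1.5529 ✗
  (3.5, 2.5, 15°): beam 1 = 0.5176 ≠ 1.5529 ✗
  (4.5, 6.5, 75°): beam 1 = 4.6587 ≠ 1.5529 ✗
  …
  (4.5, 2.5, 195°): r_1=1.5529, r_2=1.7321, r_3=1.5529, r_4=1.0000, r_5=1.5529 — all match ✓
No second candidate reproduces the full scan.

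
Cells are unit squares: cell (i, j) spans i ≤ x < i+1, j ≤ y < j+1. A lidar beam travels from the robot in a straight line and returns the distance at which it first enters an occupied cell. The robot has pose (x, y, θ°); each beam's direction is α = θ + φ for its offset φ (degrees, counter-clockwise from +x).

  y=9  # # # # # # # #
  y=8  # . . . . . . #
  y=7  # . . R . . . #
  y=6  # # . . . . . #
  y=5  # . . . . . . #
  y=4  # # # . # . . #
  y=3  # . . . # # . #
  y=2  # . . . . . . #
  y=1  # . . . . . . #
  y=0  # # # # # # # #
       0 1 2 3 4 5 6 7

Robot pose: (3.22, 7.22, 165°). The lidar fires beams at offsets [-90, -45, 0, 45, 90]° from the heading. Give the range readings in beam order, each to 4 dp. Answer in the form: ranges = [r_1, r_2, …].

beam 1: φ=-90°, α=75°
  dir = (cos 75°, sin 75°) = (0.2588, 0.9659); from cell (3,7)
  next x-line at t=3.0137, next y-line at t=0.8075; Δt_x=3.8637, Δt_y=1.0353
    y: enter (3,8) at t=0.8075
    y: enter (3,9) at t=1.8428 ← occupied
  → r_1 = 1.8428
beam 2: φ=-45°, α=120°
  dir = (cos 120°, sin 120°) = (-0.5000, 0.8660); from cell (3,7)
  next x-line at t=0.4400, next y-line at t=0.9007; Δt_x=2.0000, Δt_y=1.1547
    x: enter (2,7) at t=0.4400
    y: enter (2,8) at t=0.9007
    y: enter (2,9) at t=2.0554 ← occupied
  → r_2 = 2.0554
beam 3: φ=0°, α=165°
  dir = (cos 165°, sin 165°) = (-0.9659, 0.2588); from cell (3,7)
  next x-line at t=0.2278, next y-line at t=3.0137; Δt_x=1.0353, Δt_y=3.8637
    x: enter (2,7) at t=0.2278
    x: enter (1,7) at t=1.2630
    x: enter (0,7) at t=2.2983 ← occupied
  → r_3 = 2.2983
beam 4: φ=45°, α=210°
  dir = (cos 210°, sin 210°) = (-0.8660, -0.5000); from cell (3,7)
  next x-line at t=0.2540, next y-line at t=0.4400; Δt_x=1.1547, Δt_y=2.0000
    x: enter (2,7) at t=0.2540
    y: enter (2,6) at t=0.4400
    x: enter (1,6) at t=1.4087 ← occupied
  → r_4 = 1.4087
beam 5: φ=90°, α=255°
  dir = (cos 255°, sin 255°) = (-0.2588, -0.9659); from cell (3,7)
  next x-line at t=0.8500, next y-line at t=0.2278; Δt_x=3.8637, Δt_y=1.0353
    y: enter (3,6) at t=0.2278
    x: enter (2,6) at t=0.8500
    y: enter (2,5) at t=1.2630
    y: enter (2,4) at t=2.2983 ← occupied
  → r_5 = 2.2983

ranges = [1.8428, 2.0554, 2.2983, 1.4087, 2.2983]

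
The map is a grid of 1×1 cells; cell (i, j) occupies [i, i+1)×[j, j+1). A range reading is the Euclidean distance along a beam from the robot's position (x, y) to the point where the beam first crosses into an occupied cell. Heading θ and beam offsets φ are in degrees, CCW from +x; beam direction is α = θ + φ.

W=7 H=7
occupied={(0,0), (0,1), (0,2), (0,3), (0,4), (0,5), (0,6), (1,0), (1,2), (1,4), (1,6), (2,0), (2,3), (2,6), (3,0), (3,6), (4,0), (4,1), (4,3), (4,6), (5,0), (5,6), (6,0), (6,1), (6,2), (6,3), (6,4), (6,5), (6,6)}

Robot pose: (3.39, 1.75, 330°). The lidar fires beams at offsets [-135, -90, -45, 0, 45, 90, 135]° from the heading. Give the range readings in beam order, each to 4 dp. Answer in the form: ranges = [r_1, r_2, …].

ranges = [2.4743, 0.8660, 0.7765, 0.7044, 0.6315, 1.4434, 1.5068]

beam 1: φ=-135°, α=195°
  direction (-0.9659, -0.2588); cell (3,1); t to first gridline: x 0.4038, y 2.8978 (then +1.0353 / +3.8637)
    (2,1) via x @ 0.4038
    (1,1) via x @ 1.4390
    (0,1) via x @ 2.4743  # hit
  → r_1 = 2.4743
beam 2: φ=-90°, α=240°
  direction (-0.5000, -0.8660); cell (3,1); t to first gridline: x 0.7800, y 0.8660 (then +2.0000 / +1.1547)
    (2,1) via x @ 0.7800
    (2,0) via y @ 0.8660  # hit
  → r_2 = 0.8660
beam 3: φ=-45°, α=285°
  direction (0.2588, -0.9659); cell (3,1); t to first gridline: x 2.3569, y 0.7765 (then +3.8637 / +1.0353)
    (3,0) via y @ 0.7765  # hit
  → r_3 = 0.7765
beam 4: φ=0°, α=330°
  direction (0.8660, -0.5000); cell (3,1); t to first gridline: x 0.7044, y 1.5000 (then +1.1547 / +2.0000)
    (4,1) via x @ 0.7044  # hit
  → r_4 = 0.7044
beam 5: φ=45°, α=15°
  direction (0.9659, 0.2588); cell (3,1); t to first gridline: x 0.6315, y 0.9659 (then +1.0353 / +3.8637)
    (4,1) via x @ 0.6315  # hit
  → r_5 = 0.6315
beam 6: φ=90°, α=60°
  direction (0.5000, 0.8660); cell (3,1); t to first gridline: x 1.2200, y 0.2887 (then +2.0000 / +1.1547)
    (3,2) via y @ 0.2887
    (4,2) via x @ 1.2200
    (4,3) via y @ 1.4434  # hit
  → r_6 = 1.4434
beam 7: φ=135°, α=105°
  direction (-0.2588, 0.9659); cell (3,1); t to first gridline: x 1.5068, y 0.2588 (then +3.8637 / +1.0353)
    (3,2) via y @ 0.2588
    (3,3) via y @ 1.2941
    (2,3) via x @ 1.5068  # hit
  → r_7 = 1.5068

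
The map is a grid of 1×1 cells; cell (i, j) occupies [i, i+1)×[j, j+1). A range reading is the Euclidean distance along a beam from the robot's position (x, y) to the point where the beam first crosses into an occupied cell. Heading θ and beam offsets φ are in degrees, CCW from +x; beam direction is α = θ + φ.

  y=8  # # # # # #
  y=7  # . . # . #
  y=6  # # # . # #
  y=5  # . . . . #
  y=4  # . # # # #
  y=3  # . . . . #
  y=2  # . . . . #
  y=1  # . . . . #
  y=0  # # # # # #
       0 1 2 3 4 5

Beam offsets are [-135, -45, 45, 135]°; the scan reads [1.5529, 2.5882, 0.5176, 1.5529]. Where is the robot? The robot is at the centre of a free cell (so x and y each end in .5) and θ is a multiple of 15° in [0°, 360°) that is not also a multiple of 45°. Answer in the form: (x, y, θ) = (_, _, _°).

(x, y, θ) = (3.5, 5.5, 240°)

Enumerate (i+0.5, j+0.5, θ) over the 21 free cells and 16 admissible headings. For each, cast all 4 beams and compare to the given ranges.
  (4.5, 7.5, 120°): beam 1 = 0.5176 ≠ 1.5529 ✗
  (3.5, 5.5, 15°): beam 1 = 0.5774 ≠ 1.5529 ✗
  (3.5, 6.5, 30°): beam 2 = 0.5176 ≠ 2.5882 ✗
  …
  (3.5, 5.5, 240°): r_1=1.5529, r_2=2.5882, r_3=0.5176, r_4=1.5529 — all match ✓
No second candidate reproduces the full scan.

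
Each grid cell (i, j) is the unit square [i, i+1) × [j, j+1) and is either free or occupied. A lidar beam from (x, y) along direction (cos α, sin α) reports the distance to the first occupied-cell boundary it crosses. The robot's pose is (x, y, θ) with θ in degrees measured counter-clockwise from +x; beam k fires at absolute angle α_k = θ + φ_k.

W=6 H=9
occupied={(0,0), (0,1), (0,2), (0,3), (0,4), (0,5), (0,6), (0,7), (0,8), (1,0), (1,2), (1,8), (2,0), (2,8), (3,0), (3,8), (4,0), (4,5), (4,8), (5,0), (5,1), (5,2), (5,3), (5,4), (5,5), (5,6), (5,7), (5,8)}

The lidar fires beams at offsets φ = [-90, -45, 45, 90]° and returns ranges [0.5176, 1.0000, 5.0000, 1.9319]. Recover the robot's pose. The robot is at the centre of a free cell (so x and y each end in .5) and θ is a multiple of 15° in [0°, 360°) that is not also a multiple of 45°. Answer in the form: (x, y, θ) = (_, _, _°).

(x, y, θ) = (3.5, 7.5, 195°)

Enumerate (i+0.5, j+0.5, θ) over the 26 free cells and 16 admissible headings. For each, cast all 4 beams and compare to the given ranges.
  (2.5, 3.5, 240°): beam 1 = 1.7321 ≠ 0.5176 ✗
  (1.5, 6.5, 300°): beam 1 = 0.5774 ≠ 0.5176 ✗
  (3.5, 2.5, 300°): beam 1 = 2.8868 ≠ 0.5176 ✗
  …
  (3.5, 7.5, 195°): r_1=0.5176, r_2=1.0000, r_3=5.0000, r_4=1.9319 — all match ✓
No second candidate reproduces the full scan.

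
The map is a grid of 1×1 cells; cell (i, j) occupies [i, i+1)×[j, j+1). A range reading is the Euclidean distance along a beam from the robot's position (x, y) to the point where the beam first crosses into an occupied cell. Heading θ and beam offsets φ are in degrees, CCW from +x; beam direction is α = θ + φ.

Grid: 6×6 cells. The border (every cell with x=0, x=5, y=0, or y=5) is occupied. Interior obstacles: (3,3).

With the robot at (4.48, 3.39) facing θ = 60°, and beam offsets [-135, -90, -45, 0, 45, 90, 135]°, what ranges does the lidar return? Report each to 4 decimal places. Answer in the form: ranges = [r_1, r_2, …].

ranges = [2.0091, 0.6004, 0.5383, 1.0400, 1.6668, 0.5543, 0.4969]

beam 1: φ=-135°, α=285°
  d=(0.2588,-0.9659)  start (4,3)  tX=2.0091 tY=0.4038  stride 1/|dx|=3.8637 1/|dy|=1.0353
    cross y-line → (4,2), t=0.4038
    cross y-line → (4,1), t=1.4390
    cross x-line → (5,1), t=2.0091 (wall)
  → r_1 = 2.0091
beam 2: φ=-90°, α=330°
  d=(0.8660,-0.5000)  start (4,3)  tX=0.6004 tY=0.7800  stride 1/|dx|=1.1547 1/|dy|=2.0000
    cross x-line → (5,3), t=0.6004 (wall)
  → r_2 = 0.6004
beam 3: φ=-45°, α=15°
  d=(0.9659,0.2588)  start (4,3)  tX=0.5383 tY=2.3569  stride 1/|dx|=1.0353 1/|dy|=3.8637
    cross x-line → (5,3), t=0.5383 (wall)
  → r_3 = 0.5383
beam 4: φ=0°, α=60°
  d=(0.5000,0.8660)  start (4,3)  tX=1.0400 tY=0.7044  stride 1/|dx|=2.0000 1/|dy|=1.1547
    cross y-line → (4,4), t=0.7044
    cross x-line → (5,4), t=1.0400 (wall)
  → r_4 = 1.0400
beam 5: φ=45°, α=105°
  d=(-0.2588,0.9659)  start (4,3)  tX=1.8546 tY=0.6315  stride 1/|dx|=3.8637 1/|dy|=1.0353
    cross y-line → (4,4), t=0.6315
    cross y-line → (4,5), t=1.6668 (wall)
  → r_5 = 1.6668
beam 6: φ=90°, α=150°
  d=(-0.8660,0.5000)  start (4,3)  tX=0.5543 tY=1.2200  stride 1/|dx|=1.1547 1/|dy|=2.0000
    cross x-line → (3,3), t=0.5543 (wall)
  → r_6 = 0.5543
beam 7: φ=135°, α=195°
  d=(-0.9659,-0.2588)  start (4,3)  tX=0.4969 tY=1.5068  stride 1/|dx|=1.0353 1/|dy|=3.8637
    cross x-line → (3,3), t=0.4969 (wall)
  → r_7 = 0.4969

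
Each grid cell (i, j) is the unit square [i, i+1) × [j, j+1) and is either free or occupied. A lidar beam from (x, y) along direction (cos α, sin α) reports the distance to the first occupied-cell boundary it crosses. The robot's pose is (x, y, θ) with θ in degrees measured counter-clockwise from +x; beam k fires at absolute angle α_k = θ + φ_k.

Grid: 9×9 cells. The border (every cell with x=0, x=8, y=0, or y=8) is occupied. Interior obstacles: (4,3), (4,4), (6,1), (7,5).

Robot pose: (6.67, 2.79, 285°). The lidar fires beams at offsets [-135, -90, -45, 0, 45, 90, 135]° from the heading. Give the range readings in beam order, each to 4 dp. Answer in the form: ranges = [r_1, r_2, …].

ranges = [1.9283, 5.8700, 0.9122, 0.8179, 1.5358, 1.3769, 2.5519]

beam 1: φ=-135°, α=150°
  d=(-0.8660,0.5000)  start (6,2)  tX=0.7736 tY=0.4200  stride 1/|dx|=1.1547 1/|dy|=2.0000
    cross y-line → (6,3), t=0.4200
    cross x-line → (5,3), t=0.7736
    cross x-line → (4,3), t=1.9283 (wall)
  → r_1 = 1.9283
beam 2: φ=-90°, α=195°
  d=(-0.9659,-0.2588)  start (6,2)  tX=0.6936 tY=3.0523  stride 1/|dx|=1.0353 1/|dy|=3.8637
    cross x-line → (5,2), t=0.6936
    cross x-line → (4,2), t=1.7289
    cross x-line → (3,2), t=2.7642
    cross y-line → (3,1), t=3.0523
    cross x-line → (2,1), t=3.7995
    cross x-line → (1,1), t=4.8347
    cross x-line → (0,1), t=5.8700 (wall)
  → r_2 = 5.8700
beam 3: φ=-45°, α=240°
  d=(-0.5000,-0.8660)  start (6,2)  tX=1.3400 tY=0.9122  stride 1/|dx|=2.0000 1/|dy|=1.1547
    cross y-line → (6,1), t=0.9122 (wall)
  → r_3 = 0.9122
beam 4: φ=0°, α=285°
  d=(0.2588,-0.9659)  start (6,2)  tX=1.2750 tY=0.8179  stride 1/|dx|=3.8637 1/|dy|=1.0353
    cross y-line → (6,1), t=0.8179 (wall)
  → r_4 = 0.8179
beam 5: φ=45°, α=330°
  d=(0.8660,-0.5000)  start (6,2)  tX=0.3811 tY=1.5800  stride 1/|dx|=1.1547 1/|dy|=2.0000
    cross x-line → (7,2), t=0.3811
    cross x-line → (8,2), t=1.5358 (wall)
  → r_5 = 1.5358
beam 6: φ=90°, α=15°
  d=(0.9659,0.2588)  start (6,2)  tX=0.3416 tY=0.8114  stride 1/|dx|=1.0353 1/|dy|=3.8637
    cross x-line → (7,2), t=0.3416
    cross y-line → (7,3), t=0.8114
    cross x-line → (8,3), t=1.3769 (wall)
  → r_6 = 1.3769
beam 7: φ=135°, α=60°
  d=(0.5000,0.8660)  start (6,2)  tX=0.6600 tY=0.2425  stride 1/|dx|=2.0000 1/|dy|=1.1547
    cross y-line → (6,3), t=0.2425
    cross x-line → (7,3), t=0.6600
    cross y-line → (7,4), t=1.3972
    cross y-line → (7,5), t=2.5519 (wall)
  → r_7 = 2.5519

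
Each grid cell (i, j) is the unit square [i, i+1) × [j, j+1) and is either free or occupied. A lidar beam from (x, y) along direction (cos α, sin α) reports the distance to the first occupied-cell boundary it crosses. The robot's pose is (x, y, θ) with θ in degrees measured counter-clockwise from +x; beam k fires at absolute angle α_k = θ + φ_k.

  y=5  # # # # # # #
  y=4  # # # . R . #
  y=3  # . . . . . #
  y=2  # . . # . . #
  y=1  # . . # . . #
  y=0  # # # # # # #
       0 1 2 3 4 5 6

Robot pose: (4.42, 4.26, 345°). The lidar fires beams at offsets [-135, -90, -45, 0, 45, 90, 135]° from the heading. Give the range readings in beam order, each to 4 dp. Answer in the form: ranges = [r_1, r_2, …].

beam 1: φ=-135°, α=210°
  dir = (cos 210°, sin 210°) = (-0.8660, -0.5000); from cell (4,4)
  next x-line at t=0.4850, next y-line at t=0.5200; Δt_x=1.1547, Δt_y=2.0000
    x: enter (3,4) at t=0.4850
    y: enter (3,3) at t=0.5200
    x: enter (2,3) at t=1.6397
    y: enter (2,2) at t=2.5200
    x: enter (1,2) at t=2.7944
    x: enter (0,2) at t=3.9491 ← occupied
  → r_1 = 3.9491
beam 2: φ=-90°, α=255°
  dir = (cos 255°, sin 255°) = (-0.2588, -0.9659); from cell (4,4)
  next x-line at t=1.6228, next y-line at t=0.2692; Δt_x=3.8637, Δt_y=1.0353
    y: enter (4,3) at t=0.2692
    y: enter (4,2) at t=1.3044
    x: enter (3,2) at t=1.6228 ← occupied
  → r_2 = 1.6228
beam 3: φ=-45°, α=300°
  dir = (cos 300°, sin 300°) = (0.5000, -0.8660); from cell (4,4)
  next x-line at t=1.1600, next y-line at t=0.3002; Δt_x=2.0000, Δt_y=1.1547
    y: enter (4,3) at t=0.3002
    x: enter (5,3) at t=1.1600
    y: enter (5,2) at t=1.4549
    y: enter (5,1) at t=2.6096
    x: enter (6,1) at t=3.1600 ← occupied
  → r_3 = 3.1600
beam 4: φ=0°, α=345°
  dir = (cos 345°, sin 345°) = (0.9659, -0.2588); from cell (4,4)
  next x-line at t=0.6005, next y-line at t=1.0046; Δt_x=1.0353, Δt_y=3.8637
    x: enter (5,4) at t=0.6005
    y: enter (5,3) at t=1.0046
    x: enter (6,3) at t=1.6357 ← occupied
  → r_4 = 1.6357
beam 5: φ=45°, α=30°
  dir = (cos 30°, sin 30°) = (0.8660, 0.5000); from cell (4,4)
  next x-line at t=0.6697, next y-line at t=1.4800; Δt_x=1.1547, Δt_y=2.0000
    x: enter (5,4) at t=0.6697
    y: enter (5,5) at t=1.4800 ← occupied
  → r_5 = 1.4800
beam 6: φ=90°, α=75°
  dir = (cos 75°, sin 75°) = (0.2588, 0.9659); from cell (4,4)
  next x-line at t=2.2409, next y-line at t=0.7661; Δt_x=3.8637, Δt_y=1.0353
    y: enter (4,5) at t=0.7661 ← occupied
  → r_6 = 0.7661
beam 7: φ=135°, α=120°
  dir = (cos 120°, sin 120°) = (-0.5000, 0.8660); from cell (4,4)
  next x-line at t=0.8400, next y-line at t=0.8545; Δt_x=2.0000, Δt_y=1.1547
    x: enter (3,4) at t=0.8400
    y: enter (3,5) at t=0.8545 ← occupied
  → r_7 = 0.8545

ranges = [3.9491, 1.6228, 3.1600, 1.6357, 1.4800, 0.7661, 0.8545]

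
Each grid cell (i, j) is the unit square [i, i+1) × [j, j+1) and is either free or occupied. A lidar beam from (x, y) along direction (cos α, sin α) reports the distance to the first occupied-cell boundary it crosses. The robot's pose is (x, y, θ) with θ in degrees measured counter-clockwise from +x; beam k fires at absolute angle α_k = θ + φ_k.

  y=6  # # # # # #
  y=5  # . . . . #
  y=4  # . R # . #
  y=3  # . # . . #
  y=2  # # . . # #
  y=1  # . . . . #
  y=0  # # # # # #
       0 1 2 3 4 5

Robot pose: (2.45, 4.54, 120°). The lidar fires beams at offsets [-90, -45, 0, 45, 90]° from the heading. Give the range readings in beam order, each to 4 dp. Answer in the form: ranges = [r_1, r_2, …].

ranges = [0.6351, 1.5115, 1.6859, 1.5012, 1.6743]

beam 1: φ=-90°, α=30°
  cosα=0.8660 sinα=0.5000 | (2,4) | tMaxX 0.6351 tMaxY 0.9200 | tΔX 1.1547 tΔY 2.0000
    t=0.6351 [x] (3,4) — stop
  → r_1 = 0.6351
beam 2: φ=-45°, α=75°
  cosα=0.2588 sinα=0.9659 | (2,4) | tMaxX 2.1250 tMaxY 0.4762 | tΔX 3.8637 tΔY 1.0353
    t=0.4762 [y] (2,5)
    t=1.5115 [y] (2,6) — stop
  → r_2 = 1.5115
beam 3: φ=0°, α=120°
  cosα=-0.5000 sinα=0.8660 | (2,4) | tMaxX 0.9000 tMaxY 0.5312 | tΔX 2.0000 tΔY 1.1547
    t=0.5312 [y] (2,5)
    t=0.9000 [x] (1,5)
    t=1.6859 [y] (1,6) — stop
  → r_3 = 1.6859
beam 4: φ=45°, α=165°
  cosα=-0.9659 sinα=0.2588 | (2,4) | tMaxX 0.4659 tMaxY 1.7773 | tΔX 1.0353 tΔY 3.8637
    t=0.4659 [x] (1,4)
    t=1.5012 [x] (0,4) — stop
  → r_4 = 1.5012
beam 5: φ=90°, α=210°
  cosα=-0.8660 sinα=-0.5000 | (2,4) | tMaxX 0.5196 tMaxY 1.0800 | tΔX 1.1547 tΔY 2.0000
    t=0.5196 [x] (1,4)
    t=1.0800 [y] (1,3)
    t=1.6743 [x] (0,3) — stop
  → r_5 = 1.6743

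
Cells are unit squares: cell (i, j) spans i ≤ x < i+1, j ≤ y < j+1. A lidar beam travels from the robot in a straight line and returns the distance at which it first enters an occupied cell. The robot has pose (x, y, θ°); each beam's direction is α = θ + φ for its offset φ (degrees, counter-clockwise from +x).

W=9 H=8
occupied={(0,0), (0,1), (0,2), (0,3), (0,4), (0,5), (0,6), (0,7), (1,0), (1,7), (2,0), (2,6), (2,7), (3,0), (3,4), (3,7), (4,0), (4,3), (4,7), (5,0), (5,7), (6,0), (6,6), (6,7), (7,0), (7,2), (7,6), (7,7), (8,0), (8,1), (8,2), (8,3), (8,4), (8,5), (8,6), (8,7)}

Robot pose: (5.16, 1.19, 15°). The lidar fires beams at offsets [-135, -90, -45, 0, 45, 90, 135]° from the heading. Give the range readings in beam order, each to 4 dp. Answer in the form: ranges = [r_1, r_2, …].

beam 1: φ=-135°, α=240°
  dir = (cos 240°, sin 240°) = (-0.5000, -0.8660); from cell (5,1)
  next x-line at t=0.3200, next y-line at t=0.2194; Δt_x=2.0000, Δt_y=1.1547
    y: enter (5,0) at t=0.2194 ← occupied
  → r_1 = 0.2194
beam 2: φ=-90°, α=285°
  dir = (cos 285°, sin 285°) = (0.2588, -0.9659); from cell (5,1)
  next x-line at t=3.2455, next y-line at t=0.1967; Δt_x=3.8637, Δt_y=1.0353
    y: enter (5,0) at t=0.1967 ← occupied
  → r_2 = 0.1967
beam 3: φ=-45°, α=330°
  dir = (cos 330°, sin 330°) = (0.8660, -0.5000); from cell (5,1)
  next x-line at t=0.9699, next y-line at t=0.3800; Δt_x=1.1547, Δt_y=2.0000
    y: enter (5,0) at t=0.3800 ← occupied
  → r_3 = 0.3800
beam 4: φ=0°, α=15°
  dir = (cos 15°, sin 15°) = (0.9659, 0.2588); from cell (5,1)
  next x-line at t=0.8696, next y-line at t=3.1296; Δt_x=1.0353, Δt_y=3.8637
    x: enter (6,1) at t=0.8696
    x: enter (7,1) at t=1.9049
    x: enter (8,1) at t=2.9402 ← occupied
  → r_4 = 2.9402
beam 5: φ=45°, α=60°
  dir = (cos 60°, sin 60°) = (0.5000, 0.8660); from cell (5,1)
  next x-line at t=1.6800, next y-line at t=0.9353; Δt_x=2.0000, Δt_y=1.1547
    y: enter (5,2) at t=0.9353
    x: enter (6,2) at t=1.6800
    y: enter (6,3) at t=2.0900
    y: enter (6,4) at t=3.2447
    x: enter (7,4) at t=3.6800
    y: enter (7,5) at t=4.3994
    y: enter (7,6) at t=5.5541 ← occupied
  → r_5 = 5.5541
beam 6: φ=90°, α=105°
  dir = (cos 105°, sin 105°) = (-0.2588, 0.9659); from cell (5,1)
  next x-line at t=0.6182, next y-line at t=0.8386; Δt_x=3.8637, Δt_y=1.0353
    x: enter (4,1) at t=0.6182
    y: enter (4,2) at t=0.8386
    y: enter (4,3) at t=1.8738 ← occupied
  → r_6 = 1.8738
beam 7: φ=135°, α=150°
  dir = (cos 150°, sin 150°) = (-0.8660, 0.5000); from cell (5,1)
  next x-line at t=0.1848, next y-line at t=1.6200; Δt_x=1.1547, Δt_y=2.0000
    x: enter (4,1) at t=0.1848
    x: enter (3,1) at t=1.3395
    y: enter (3,2) at t=1.6200
    x: enter (2,2) at t=2.4942
    y: enter (2,3) at t=3.6200
    x: enter (1,3) at t=3.6489
    x: enter (0,3) at t=4.8036 ← occupied
  → r_7 = 4.8036

ranges = [0.2194, 0.1967, 0.3800, 2.9402, 5.5541, 1.8738, 4.8036]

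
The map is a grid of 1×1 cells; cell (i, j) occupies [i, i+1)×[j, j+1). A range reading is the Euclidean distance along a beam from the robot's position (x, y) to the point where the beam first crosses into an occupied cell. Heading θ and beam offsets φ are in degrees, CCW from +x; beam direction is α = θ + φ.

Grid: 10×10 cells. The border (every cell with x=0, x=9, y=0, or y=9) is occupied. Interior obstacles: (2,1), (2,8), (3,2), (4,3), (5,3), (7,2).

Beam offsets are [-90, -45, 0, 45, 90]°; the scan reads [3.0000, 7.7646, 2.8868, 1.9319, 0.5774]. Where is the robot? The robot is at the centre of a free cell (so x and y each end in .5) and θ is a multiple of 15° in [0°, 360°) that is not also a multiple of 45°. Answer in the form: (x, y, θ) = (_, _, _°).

The pose lattice has 58·16 = 928 candidates. Test each by forward raycasting.
  (7.5, 7.5, 330°): beam 1 = 4.0415 ≠ 3.0000 ✗
  (5.5, 4.5, 345°): beam 1 = 0.5176 ≠ 3.0000 ✗
  (5.5, 2.5, 165°): beam 1 = 0.5176 ≠ 3.0000 ✗
  (7.5, 4.5, 75°): beam 1 = 1.5529 ≠ 3.0000 ✗
  (1.5, 1.5, 165°): beam 1 = 7.7646 ≠ 3.0000 ✗
  …
  (1.5, 5.5, 60°): r_1=3.0000, r_2=7.7646, r_3=2.8868, r_4=1.9319, r_5=0.5774 — all match ✓
Unique over the lattice → pose = (1.5, 5.5, 60°).

(x, y, θ) = (1.5, 5.5, 60°)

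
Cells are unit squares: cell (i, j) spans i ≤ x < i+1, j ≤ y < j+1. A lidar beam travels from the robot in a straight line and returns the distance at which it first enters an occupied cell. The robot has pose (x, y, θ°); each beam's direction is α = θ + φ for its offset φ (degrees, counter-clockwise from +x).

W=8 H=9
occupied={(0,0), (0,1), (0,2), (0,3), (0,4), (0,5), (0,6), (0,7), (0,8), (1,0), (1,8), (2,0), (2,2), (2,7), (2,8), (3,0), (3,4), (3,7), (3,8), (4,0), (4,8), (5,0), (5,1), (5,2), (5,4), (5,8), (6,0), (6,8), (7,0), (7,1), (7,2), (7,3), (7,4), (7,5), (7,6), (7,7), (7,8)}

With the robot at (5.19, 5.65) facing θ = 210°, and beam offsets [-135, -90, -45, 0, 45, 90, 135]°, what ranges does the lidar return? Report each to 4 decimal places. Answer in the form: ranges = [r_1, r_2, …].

beam 1: φ=-135°, α=75°
  d=(0.2588,0.9659)  start (5,5)  tX=3.1296 tY=0.3623  stride 1/|dx|=3.8637 1/|dy|=1.0353
    cross y-line → (5,6), t=0.3623
    cross y-line → (5,7), t=1.3976
    cross y-line → (5,8), t=2.4329 (wall)
  → r_1 = 2.4329
beam 2: φ=-90°, α=120°
  d=(-0.5000,0.8660)  start (5,5)  tX=0.3800 tY=0.4041  stride 1/|dx|=2.0000 1/|dy|=1.1547
    cross x-line → (4,5), t=0.3800
    cross y-line → (4,6), t=0.4041
    cross y-line → (4,7), t=1.5588
    cross x-line → (3,7), t=2.3800 (wall)
  → r_2 = 2.3800
beam 3: φ=-45°, α=165°
  d=(-0.9659,0.2588)  start (5,5)  tX=0.1967 tY=1.3523  stride 1/|dx|=1.0353 1/|dy|=3.8637
    cross x-line → (4,5), t=0.1967
    cross x-line → (3,5), t=1.2320
    cross y-line → (3,6), t=1.3523
    cross x-line → (2,6), t=2.2673
    cross x-line → (1,6), t=3.3025
    cross x-line → (0,6), t=4.3378 (wall)
  → r_3 = 4.3378
beam 4: φ=0°, α=210°
  d=(-0.8660,-0.5000)  start (5,5)  tX=0.2194 tY=1.3000  stride 1/|dx|=1.1547 1/|dy|=2.0000
    cross x-line → (4,5), t=0.2194
    cross y-line → (4,4), t=1.3000
    cross x-line → (3,4), t=1.3741 (wall)
  → r_4 = 1.3741
beam 5: φ=45°, α=255°
  d=(-0.2588,-0.9659)  start (5,5)  tX=0.7341 tY=0.6729  stride 1/|dx|=3.8637 1/|dy|=1.0353
    cross y-line → (5,4), t=0.6729 (wall)
  → r_5 = 0.6729
beam 6: φ=90°, α=300°
  d=(0.5000,-0.8660)  start (5,5)  tX=1.6200 tY=0.7506  stride 1/|dx|=2.0000 1/|dy|=1.1547
    cross y-line → (5,4), t=0.7506 (wall)
  → r_6 = 0.7506
beam 7: φ=135°, α=345°
  d=(0.9659,-0.2588)  start (5,5)  tX=0.8386 tY=2.5114  stride 1/|dx|=1.0353 1/|dy|=3.8637
    cross x-line → (6,5), t=0.8386
    cross x-line → (7,5), t=1.8738 (wall)
  → r_7 = 1.8738

ranges = [2.4329, 2.3800, 4.3378, 1.3741, 0.6729, 0.7506, 1.8738]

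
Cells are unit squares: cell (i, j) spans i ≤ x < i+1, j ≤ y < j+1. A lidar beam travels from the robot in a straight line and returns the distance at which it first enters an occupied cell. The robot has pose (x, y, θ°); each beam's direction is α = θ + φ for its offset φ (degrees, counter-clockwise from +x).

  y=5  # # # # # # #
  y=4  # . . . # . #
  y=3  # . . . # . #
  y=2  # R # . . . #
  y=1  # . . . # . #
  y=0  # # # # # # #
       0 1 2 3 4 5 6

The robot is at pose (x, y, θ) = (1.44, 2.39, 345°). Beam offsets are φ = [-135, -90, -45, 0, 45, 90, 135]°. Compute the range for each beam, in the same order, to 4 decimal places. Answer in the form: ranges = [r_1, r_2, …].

beam 1: φ=-135°, α=210°
  cosα=-0.8660 sinα=-0.5000 | (1,2) | tMaxX 0.5081 tMaxY 0.7800 | tΔX 1.1547 tΔY 2.0000
    t=0.5081 [x] (0,2) — stop
  → r_1 = 0.5081
beam 2: φ=-90°, α=255°
  cosα=-0.2588 sinα=-0.9659 | (1,2) | tMaxX 1.7000 tMaxY 0.4038 | tΔX 3.8637 tΔY 1.0353
    t=0.4038 [y] (1,1)
    t=1.4390 [y] (1,0) — stop
  → r_2 = 1.4390
beam 3: φ=-45°, α=300°
  cosα=0.5000 sinα=-0.8660 | (1,2) | tMaxX 1.1200 tMaxY 0.4503 | tΔX 2.0000 tΔY 1.1547
    t=0.4503 [y] (1,1)
    t=1.1200 [x] (2,1)
    t=1.6050 [y] (2,0) — stop
  → r_3 = 1.6050
beam 4: φ=0°, α=345°
  cosα=0.9659 sinα=-0.2588 | (1,2) | tMaxX 0.5798 tMaxY 1.5068 | tΔX 1.0353 tΔY 3.8637
    t=0.5798 [x] (2,2) — stop
  → r_4 = 0.5798
beam 5: φ=45°, α=30°
  cosα=0.8660 sinα=0.5000 | (1,2) | tMaxX 0.6466 tMaxY 1.2200 | tΔX 1.1547 tΔY 2.0000
    t=0.6466 [x] (2,2) — stop
  → r_5 = 0.6466
beam 6: φ=90°, α=75°
  cosα=0.2588 sinα=0.9659 | (1,2) | tMaxX 2.1637 tMaxY 0.6315 | tΔX 3.8637 tΔY 1.0353
    t=0.6315 [y] (1,3)
    t=1.6668 [y] (1,4)
    t=2.1637 [x] (2,4)
    t=2.7021 [y] (2,5) — stop
  → r_6 = 2.7021
beam 7: φ=135°, α=120°
  cosα=-0.5000 sinα=0.8660 | (1,2) | tMaxX 0.8800 tMaxY 0.7044 | tΔX 2.0000 tΔY 1.1547
    t=0.7044 [y] (1,3)
    t=0.8800 [x] (0,3) — stop
  → r_7 = 0.8800

ranges = [0.5081, 1.4390, 1.6050, 0.5798, 0.6466, 2.7021, 0.8800]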